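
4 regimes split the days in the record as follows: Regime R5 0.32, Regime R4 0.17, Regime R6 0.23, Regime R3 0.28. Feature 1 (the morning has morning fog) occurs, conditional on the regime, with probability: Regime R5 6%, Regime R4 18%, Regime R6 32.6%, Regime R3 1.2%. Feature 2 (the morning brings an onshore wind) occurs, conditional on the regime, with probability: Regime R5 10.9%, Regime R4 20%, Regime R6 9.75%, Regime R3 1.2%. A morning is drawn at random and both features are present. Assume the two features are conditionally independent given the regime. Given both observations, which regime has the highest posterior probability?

Compute prior × likelihood for every hypothesis:
  Regime R5: 0.32 × 0.06 × 0.109 = 0.0020928
  Regime R4: 0.17 × 0.18 × 0.2 = 0.00612
  Regime R6: 0.23 × 0.326 × 0.0975 = 0.00731055
  Regime R3: 0.28 × 0.012 × 0.012 = 0.00004032
Sum = 0.01556367.
Largest term belongs to Regime R6, so Regime R6 is most probable.

Regime R6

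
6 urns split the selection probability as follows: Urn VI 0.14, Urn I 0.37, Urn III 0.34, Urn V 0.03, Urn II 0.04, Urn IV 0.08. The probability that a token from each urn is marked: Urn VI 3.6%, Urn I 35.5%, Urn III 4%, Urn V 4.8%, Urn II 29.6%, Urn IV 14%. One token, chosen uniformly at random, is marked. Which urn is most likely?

Prior × likelihood for each hypothesis:
  Urn VI: 0.14 × 0.036 = 0.00504
  Urn I: 0.37 × 0.355 = 0.13135
  Urn III: 0.34 × 0.04 = 0.0136
  Urn V: 0.03 × 0.048 = 0.00144
  Urn II: 0.04 × 0.296 = 0.01184
  Urn IV: 0.08 × 0.14 = 0.0112
Normalizing constant = 0.17447.
Largest term belongs to Urn I, so Urn I is most probable.

Urn I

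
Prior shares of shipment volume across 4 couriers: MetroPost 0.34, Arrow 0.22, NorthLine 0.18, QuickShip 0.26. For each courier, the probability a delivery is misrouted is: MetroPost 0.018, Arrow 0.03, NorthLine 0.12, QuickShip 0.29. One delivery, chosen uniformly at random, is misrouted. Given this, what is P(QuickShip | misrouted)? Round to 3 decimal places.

By Bayes' rule, posterior ∝ prior × likelihood:
  MetroPost: 0.34 × 0.018 = 0.00612
  Arrow: 0.22 × 0.03 = 0.0066
  NorthLine: 0.18 × 0.12 = 0.0216
  QuickShip: 0.26 × 0.29 = 0.0754
Total = 0.10972.
P(QuickShip | evidence) = 0.0754 / 0.10972 ≈ 0.687.

0.687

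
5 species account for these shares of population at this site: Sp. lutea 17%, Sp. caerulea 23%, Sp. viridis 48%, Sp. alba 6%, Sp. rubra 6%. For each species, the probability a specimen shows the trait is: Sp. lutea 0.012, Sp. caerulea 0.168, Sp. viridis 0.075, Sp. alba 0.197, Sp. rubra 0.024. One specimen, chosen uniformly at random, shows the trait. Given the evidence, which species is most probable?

Compute prior × likelihood for every hypothesis:
  Sp. lutea: 0.17 × 0.012 = 0.00204
  Sp. caerulea: 0.23 × 0.168 = 0.03864
  Sp. viridis: 0.48 × 0.075 = 0.036
  Sp. alba: 0.06 × 0.197 = 0.01182
  Sp. rubra: 0.06 × 0.024 = 0.00144
Sum = 0.08994.
Largest term belongs to Sp. caerulea, so Sp. caerulea is most probable.

Sp. caerulea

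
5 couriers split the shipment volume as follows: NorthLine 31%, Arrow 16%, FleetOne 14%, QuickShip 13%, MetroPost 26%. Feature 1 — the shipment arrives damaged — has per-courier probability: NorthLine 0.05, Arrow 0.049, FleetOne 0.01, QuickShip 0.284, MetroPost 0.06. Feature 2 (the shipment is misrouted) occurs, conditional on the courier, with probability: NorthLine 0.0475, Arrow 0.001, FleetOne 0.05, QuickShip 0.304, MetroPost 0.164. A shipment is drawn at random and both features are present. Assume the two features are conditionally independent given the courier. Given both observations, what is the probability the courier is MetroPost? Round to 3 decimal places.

Compute prior × likelihood for every hypothesis:
  NorthLine: 0.31 × 0.05 × 0.0475 = 0.00073625
  Arrow: 0.16 × 0.049 × 0.001 = 0.00000784
  FleetOne: 0.14 × 0.01 × 0.05 = 0.00007
  QuickShip: 0.13 × 0.284 × 0.304 = 0.01122368
  MetroPost: 0.26 × 0.06 × 0.164 = 0.0025584
Normalizing constant = 0.01459617.
P(MetroPost | evidence) = 0.0025584 / 0.01459617 ≈ 0.175.

0.175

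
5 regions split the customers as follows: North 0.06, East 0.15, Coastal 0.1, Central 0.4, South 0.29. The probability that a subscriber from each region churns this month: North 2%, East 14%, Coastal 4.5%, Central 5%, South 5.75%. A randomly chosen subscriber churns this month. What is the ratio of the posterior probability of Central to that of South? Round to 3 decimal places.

Compute prior × likelihood for every hypothesis:
  North: 0.06 × 0.02 = 0.0012
  East: 0.15 × 0.14 = 0.021
  Coastal: 0.1 × 0.045 = 0.0045
  Central: 0.4 × 0.05 = 0.02
  South: 0.29 × 0.0575 = 0.016675
Total = 0.063375.
The ratio is 0.02 / 0.016675 (the normalizer cancels) = 1.199.

1.199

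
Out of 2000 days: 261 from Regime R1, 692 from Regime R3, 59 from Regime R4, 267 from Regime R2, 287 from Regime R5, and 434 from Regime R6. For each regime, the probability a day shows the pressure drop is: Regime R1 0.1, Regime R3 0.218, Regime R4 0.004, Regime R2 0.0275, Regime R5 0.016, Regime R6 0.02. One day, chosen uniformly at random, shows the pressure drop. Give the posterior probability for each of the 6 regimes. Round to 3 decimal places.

Compute prior × likelihood for every hypothesis:
  Regime R1: 0.1305 × 0.1 = 0.01305
  Regime R3: 0.346 × 0.218 = 0.075428
  Regime R4: 0.0295 × 0.004 = 0.000118
  Regime R2: 0.1335 × 0.0275 = 0.00367125
  Regime R5: 0.1435 × 0.016 = 0.002296
  Regime R6: 0.217 × 0.02 = 0.00434
Normalizing constant = 0.09890325.
P(Regime R1 | drop) = 0.01305/0.09890325 ≈ 0.132
P(Regime R3 | drop) = 0.075428/0.09890325 ≈ 0.763
P(Regime R4 | drop) = 0.000118/0.09890325 ≈ 0.001
P(Regime R2 | drop) = 0.00367125/0.09890325 ≈ 0.037
P(Regime R5 | drop) = 0.002296/0.09890325 ≈ 0.023
P(Regime R6 | drop) = 0.00434/0.09890325 ≈ 0.044

Regime R1 0.132, Regime R3 0.763, Regime R4 0.001, Regime R2 0.037, Regime R5 0.023, Regime R6 0.044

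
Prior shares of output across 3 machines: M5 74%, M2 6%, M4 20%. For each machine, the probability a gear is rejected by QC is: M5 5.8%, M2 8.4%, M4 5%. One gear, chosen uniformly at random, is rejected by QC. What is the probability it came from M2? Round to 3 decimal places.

Prior × likelihood for each hypothesis:
  M5: 0.74 × 0.058 = 0.04292
  M2: 0.06 × 0.084 = 0.00504
  M4: 0.2 × 0.05 = 0.01
Total = 0.05796.
P(M2 | evidence) = 0.00504 / 0.05796 ≈ 0.087.

0.087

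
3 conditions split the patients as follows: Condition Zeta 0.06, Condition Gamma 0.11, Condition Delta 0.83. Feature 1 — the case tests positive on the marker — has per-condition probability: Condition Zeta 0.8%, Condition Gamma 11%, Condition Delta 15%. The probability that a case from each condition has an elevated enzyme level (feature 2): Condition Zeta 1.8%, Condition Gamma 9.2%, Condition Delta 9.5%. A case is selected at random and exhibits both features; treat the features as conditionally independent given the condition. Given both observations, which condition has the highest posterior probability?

By Bayes' rule, posterior ∝ prior × likelihood:
  Condition Zeta: 0.06 × 0.008 × 0.018 = 0.00000864
  Condition Gamma: 0.11 × 0.11 × 0.092 = 0.0011132
  Condition Delta: 0.83 × 0.15 × 0.095 = 0.0118275
Sum = 0.01294934.
Largest term belongs to Condition Delta, so Condition Delta is most probable.

Condition Delta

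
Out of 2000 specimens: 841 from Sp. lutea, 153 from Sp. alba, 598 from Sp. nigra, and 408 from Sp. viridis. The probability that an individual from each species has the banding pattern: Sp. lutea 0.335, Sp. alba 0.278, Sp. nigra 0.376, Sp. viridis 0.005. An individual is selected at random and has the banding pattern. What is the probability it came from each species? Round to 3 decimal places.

Unnormalized posteriors (prior × likelihood):
  Sp. lutea: 0.4205 × 0.335 = 0.1408675
  Sp. alba: 0.0765 × 0.278 = 0.021267
  Sp. nigra: 0.299 × 0.376 = 0.112424
  Sp. viridis: 0.204 × 0.005 = 0.00102
Sum = 0.2755785.
P(Sp. lutea | banded) = 0.1408675/0.2755785 ≈ 0.511
P(Sp. alba | banded) = 0.021267/0.2755785 ≈ 0.077
P(Sp. nigra | banded) = 0.112424/0.2755785 ≈ 0.408
P(Sp. viridis | banded) = 0.00102/0.2755785 ≈ 0.004
(Check: 0.511+0.077+0.408+0.004 = 1.000.)

Sp. lutea 0.511, Sp. alba 0.077, Sp. nigra 0.408, Sp. viridis 0.004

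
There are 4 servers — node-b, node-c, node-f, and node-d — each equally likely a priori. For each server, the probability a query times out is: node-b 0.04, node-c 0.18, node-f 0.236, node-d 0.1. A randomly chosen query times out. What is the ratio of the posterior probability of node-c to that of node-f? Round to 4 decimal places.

0.7627

Since the prior is uniform, the posterior is proportional to the likelihood:
  node-b: 0.04
  node-c: 0.18
  node-f: 0.236
  node-d: 0.1
Total = 0.556.
The ratio is 0.18 / 0.236 (the normalizer cancels) = 0.7627.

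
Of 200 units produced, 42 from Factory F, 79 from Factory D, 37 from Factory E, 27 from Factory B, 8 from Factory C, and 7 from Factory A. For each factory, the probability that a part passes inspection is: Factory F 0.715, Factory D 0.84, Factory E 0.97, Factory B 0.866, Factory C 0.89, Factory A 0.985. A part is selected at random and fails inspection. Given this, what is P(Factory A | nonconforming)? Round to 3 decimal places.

Taking complements, P(nonconforming | each) = Factory F 0.285, Factory D 0.16, Factory E 0.03, Factory B 0.134, Factory C 0.11, Factory A 0.015.
Prior × likelihood for each hypothesis:
  Factory F: 0.21 × 0.285 = 0.05985
  Factory D: 0.395 × 0.16 = 0.0632
  Factory E: 0.185 × 0.03 = 0.00555
  Factory B: 0.135 × 0.134 = 0.01809
  Factory C: 0.04 × 0.11 = 0.0044
  Factory A: 0.035 × 0.015 = 0.000525
Normalizing constant = 0.151615.
P(Factory A | evidence) = 0.000525 / 0.151615 ≈ 0.003.

0.003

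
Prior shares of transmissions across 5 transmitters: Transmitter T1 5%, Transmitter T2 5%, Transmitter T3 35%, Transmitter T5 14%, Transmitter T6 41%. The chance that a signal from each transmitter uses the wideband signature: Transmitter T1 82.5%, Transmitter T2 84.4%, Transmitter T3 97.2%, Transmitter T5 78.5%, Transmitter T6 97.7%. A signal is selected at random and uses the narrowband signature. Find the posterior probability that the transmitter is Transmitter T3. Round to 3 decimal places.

0.149

Taking complements, P(narrowband | each) = Transmitter T1 0.175, Transmitter T2 0.156, Transmitter T3 0.028, Transmitter T5 0.215, Transmitter T6 0.023.
Unnormalized posteriors (prior × likelihood):
  Transmitter T1: 0.05 × 0.175 = 0.00875
  Transmitter T2: 0.05 × 0.156 = 0.0078
  Transmitter T3: 0.35 × 0.028 = 0.0098
  Transmitter T5: 0.14 × 0.215 = 0.0301
  Transmitter T6: 0.41 × 0.023 = 0.00943
Total = 0.06588.
P(Transmitter T3 | evidence) = 0.0098 / 0.06588 ≈ 0.149.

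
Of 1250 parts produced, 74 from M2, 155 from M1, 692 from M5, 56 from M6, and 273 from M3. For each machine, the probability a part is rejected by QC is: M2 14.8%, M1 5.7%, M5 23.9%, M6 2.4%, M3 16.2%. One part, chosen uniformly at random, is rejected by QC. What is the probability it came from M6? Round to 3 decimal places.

Prior × likelihood for each hypothesis:
  M2: 0.0592 × 0.148 = 0.0087616
  M1: 0.124 × 0.057 = 0.007068
  M5: 0.5536 × 0.239 = 0.1323104
  M6: 0.0448 × 0.024 = 0.0010752
  M3: 0.2184 × 0.162 = 0.0353808
Sum = 0.184596.
P(M6 | evidence) = 0.0010752 / 0.184596 ≈ 0.006.

0.006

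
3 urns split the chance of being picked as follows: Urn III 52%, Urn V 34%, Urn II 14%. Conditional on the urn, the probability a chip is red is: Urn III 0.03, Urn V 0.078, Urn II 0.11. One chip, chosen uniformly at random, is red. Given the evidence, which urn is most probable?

Prior × likelihood for each hypothesis:
  Urn III: 0.52 × 0.03 = 0.0156
  Urn V: 0.34 × 0.078 = 0.02652
  Urn II: 0.14 × 0.11 = 0.0154
Normalizing constant = 0.05752.
Largest term belongs to Urn V, so Urn V is most probable.

Urn V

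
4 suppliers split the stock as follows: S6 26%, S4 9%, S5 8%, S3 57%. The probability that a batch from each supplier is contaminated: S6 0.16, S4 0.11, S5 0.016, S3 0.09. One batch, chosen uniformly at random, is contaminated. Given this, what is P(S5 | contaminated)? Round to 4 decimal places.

Prior × likelihood for each hypothesis:
  S6: 0.26 × 0.16 = 0.0416
  S4: 0.09 × 0.11 = 0.0099
  S5: 0.08 × 0.016 = 0.00128
  S3: 0.57 × 0.09 = 0.0513
Normalizing constant = 0.10408.
P(S5 | evidence) = 0.00128 / 0.10408 ≈ 0.0123.

0.0123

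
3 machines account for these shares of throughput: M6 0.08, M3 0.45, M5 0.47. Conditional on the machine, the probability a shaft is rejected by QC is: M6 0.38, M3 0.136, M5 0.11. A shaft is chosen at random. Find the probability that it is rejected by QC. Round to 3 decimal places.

0.143

Unnormalized posteriors (prior × likelihood):
  M6: 0.08 × 0.38 = 0.0304
  M3: 0.45 × 0.136 = 0.0612
  M5: 0.47 × 0.11 = 0.0517
P(rejected) = 0.0304 + 0.0612 + 0.0517 = 0.1433 → 0.143.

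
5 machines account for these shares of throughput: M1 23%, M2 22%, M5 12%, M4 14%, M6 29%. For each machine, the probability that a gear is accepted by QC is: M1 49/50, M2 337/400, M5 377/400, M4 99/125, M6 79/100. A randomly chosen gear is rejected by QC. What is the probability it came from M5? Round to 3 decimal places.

Taking complements, P(rejected | each) = M1 0.02, M2 0.1575, M5 0.0575, M4 0.208, M6 0.21.
Prior × likelihood for each hypothesis:
  M1: 0.23 × 0.02 = 0.0046
  M2: 0.22 × 0.1575 = 0.03465
  M5: 0.12 × 0.0575 = 0.0069
  M4: 0.14 × 0.208 = 0.02912
  M6: 0.29 × 0.21 = 0.0609
Sum = 0.13617.
P(M5 | evidence) = 0.0069 / 0.13617 ≈ 0.051.

0.051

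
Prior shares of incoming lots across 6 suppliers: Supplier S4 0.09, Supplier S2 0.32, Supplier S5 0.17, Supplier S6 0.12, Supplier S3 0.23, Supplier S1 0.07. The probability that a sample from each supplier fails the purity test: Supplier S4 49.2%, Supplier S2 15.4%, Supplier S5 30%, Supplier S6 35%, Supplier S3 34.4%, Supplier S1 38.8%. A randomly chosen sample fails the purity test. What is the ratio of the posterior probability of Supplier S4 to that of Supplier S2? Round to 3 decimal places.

0.899

Prior × likelihood for each hypothesis:
  Supplier S4: 0.09 × 0.492 = 0.04428
  Supplier S2: 0.32 × 0.154 = 0.04928
  Supplier S5: 0.17 × 0.3 = 0.051
  Supplier S6: 0.12 × 0.35 = 0.042
  Supplier S3: 0.23 × 0.344 = 0.07912
  Supplier S1: 0.07 × 0.388 = 0.02716
Normalizing constant = 0.29284.
The ratio is 0.04428 / 0.04928 (the normalizer cancels) = 0.899.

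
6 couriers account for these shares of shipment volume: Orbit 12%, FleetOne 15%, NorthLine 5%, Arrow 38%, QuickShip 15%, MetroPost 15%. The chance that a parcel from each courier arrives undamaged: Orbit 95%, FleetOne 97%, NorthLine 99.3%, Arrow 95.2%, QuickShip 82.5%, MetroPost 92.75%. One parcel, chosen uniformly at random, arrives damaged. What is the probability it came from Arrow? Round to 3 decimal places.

0.275

Taking complements, P(damaged | each) = Orbit 0.05, FleetOne 0.03, NorthLine 0.007, Arrow 0.048, QuickShip 0.175, MetroPost 0.0725.
By Bayes' rule, posterior ∝ prior × likelihood:
  Orbit: 0.12 × 0.05 = 0.006
  FleetOne: 0.15 × 0.03 = 0.0045
  NorthLine: 0.05 × 0.007 = 0.00035
  Arrow: 0.38 × 0.048 = 0.01824
  QuickShip: 0.15 × 0.175 = 0.02625
  MetroPost: 0.15 × 0.0725 = 0.010875
Sum = 0.066215.
P(Arrow | evidence) = 0.01824 / 0.066215 ≈ 0.275.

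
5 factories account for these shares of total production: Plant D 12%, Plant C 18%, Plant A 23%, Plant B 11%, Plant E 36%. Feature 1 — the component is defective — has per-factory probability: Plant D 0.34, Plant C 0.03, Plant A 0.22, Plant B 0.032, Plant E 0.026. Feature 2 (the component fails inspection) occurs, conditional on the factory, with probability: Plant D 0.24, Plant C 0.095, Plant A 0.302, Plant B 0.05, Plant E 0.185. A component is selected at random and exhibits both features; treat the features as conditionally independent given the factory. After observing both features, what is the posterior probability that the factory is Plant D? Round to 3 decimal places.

0.356

Unnormalized posteriors (prior × likelihood):
  Plant D: 0.12 × 0.34 × 0.24 = 0.009792
  Plant C: 0.18 × 0.03 × 0.095 = 0.000513
  Plant A: 0.23 × 0.22 × 0.302 = 0.0152812
  Plant B: 0.11 × 0.032 × 0.05 = 0.000176
  Plant E: 0.36 × 0.026 × 0.185 = 0.0017316
Total = 0.0274938.
P(Plant D | evidence) = 0.009792 / 0.0274938 ≈ 0.356.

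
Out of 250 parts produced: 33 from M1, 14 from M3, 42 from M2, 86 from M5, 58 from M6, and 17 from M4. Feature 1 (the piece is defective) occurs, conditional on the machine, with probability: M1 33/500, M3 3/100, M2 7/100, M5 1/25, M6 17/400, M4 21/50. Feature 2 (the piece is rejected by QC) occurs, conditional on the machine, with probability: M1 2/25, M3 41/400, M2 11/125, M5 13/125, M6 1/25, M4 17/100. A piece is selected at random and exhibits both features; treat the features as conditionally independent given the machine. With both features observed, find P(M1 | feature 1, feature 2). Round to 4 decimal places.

Compute prior × likelihood for every hypothesis:
  M1: 0.132 × 0.066 × 0.08 = 0.00069696
  M3: 0.056 × 0.03 × 0.1025 = 0.0001722
  M2: 0.168 × 0.07 × 0.088 = 0.00103488
  M5: 0.344 × 0.04 × 0.104 = 0.00143104
  M6: 0.232 × 0.0425 × 0.04 = 0.0003944
  M4: 0.068 × 0.42 × 0.17 = 0.0048552
Sum = 0.00858468.
P(M1 | evidence) = 0.00069696 / 0.00858468 ≈ 0.0812.

0.0812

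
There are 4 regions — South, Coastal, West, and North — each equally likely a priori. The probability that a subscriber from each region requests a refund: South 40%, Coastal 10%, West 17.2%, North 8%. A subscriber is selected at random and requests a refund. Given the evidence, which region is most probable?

With a uniform prior (1/4 each), posterior ∝ likelihood:
  South: 0.4
  Coastal: 0.1
  West: 0.172
  North: 0.08
Total = 0.752.
Largest term belongs to South, so South is most probable.

South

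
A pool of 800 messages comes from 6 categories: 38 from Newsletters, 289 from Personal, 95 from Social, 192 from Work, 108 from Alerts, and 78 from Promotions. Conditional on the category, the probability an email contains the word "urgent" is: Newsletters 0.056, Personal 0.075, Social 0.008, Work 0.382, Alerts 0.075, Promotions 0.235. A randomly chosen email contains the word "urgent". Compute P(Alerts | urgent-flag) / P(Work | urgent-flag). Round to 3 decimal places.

Compute prior × likelihood for every hypothesis:
  Newsletters: 0.0475 × 0.056 = 0.00266
  Personal: 0.36125 × 0.075 = 0.02709375
  Social: 0.11875 × 0.008 = 0.00095
  Work: 0.24 × 0.382 = 0.09168
  Alerts: 0.135 × 0.075 = 0.010125
  Promotions: 0.0975 × 0.235 = 0.0229125
Sum = 0.15542125.
The ratio is 0.010125 / 0.09168 (the normalizer cancels) = 0.110.

0.110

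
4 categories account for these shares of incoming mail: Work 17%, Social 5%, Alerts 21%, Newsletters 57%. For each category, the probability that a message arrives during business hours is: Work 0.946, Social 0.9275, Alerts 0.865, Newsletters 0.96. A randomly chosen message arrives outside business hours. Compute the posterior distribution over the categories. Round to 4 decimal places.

Work 0.1435, Social 0.0567, Alerts 0.4433, Newsletters 0.3565

Taking complements, P(off-hours | each) = Work 0.054, Social 0.0725, Alerts 0.135, Newsletters 0.04.
Unnormalized posteriors (prior × likelihood):
  Work: 0.17 × 0.054 = 0.00918
  Social: 0.05 × 0.0725 = 0.003625
  Alerts: 0.21 × 0.135 = 0.02835
  Newsletters: 0.57 × 0.04 = 0.0228
Sum = 0.063955.
P(Work | off-hours) = 0.00918/0.063955 ≈ 0.1435
P(Social | off-hours) = 0.003625/0.063955 ≈ 0.0567
P(Alerts | off-hours) = 0.02835/0.063955 ≈ 0.4433
P(Newsletters | off-hours) = 0.0228/0.063955 ≈ 0.3565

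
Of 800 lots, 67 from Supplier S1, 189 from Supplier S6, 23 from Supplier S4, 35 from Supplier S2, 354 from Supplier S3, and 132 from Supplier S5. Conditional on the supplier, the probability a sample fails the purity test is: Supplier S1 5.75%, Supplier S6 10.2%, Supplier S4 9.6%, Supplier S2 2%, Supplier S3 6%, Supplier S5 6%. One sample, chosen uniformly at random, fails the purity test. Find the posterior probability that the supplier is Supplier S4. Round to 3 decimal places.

0.040

Unnormalized posteriors (prior × likelihood):
  Supplier S1: 0.08375 × 0.0575 = 0.004815625
  Supplier S6: 0.23625 × 0.102 = 0.0240975
  Supplier S4: 0.02875 × 0.096 = 0.00276
  Supplier S2: 0.04375 × 0.02 = 0.000875
  Supplier S3: 0.4425 × 0.06 = 0.02655
  Supplier S5: 0.165 × 0.06 = 0.0099
Total = 0.068998125.
P(Supplier S4 | evidence) = 0.00276 / 0.068998125 ≈ 0.040.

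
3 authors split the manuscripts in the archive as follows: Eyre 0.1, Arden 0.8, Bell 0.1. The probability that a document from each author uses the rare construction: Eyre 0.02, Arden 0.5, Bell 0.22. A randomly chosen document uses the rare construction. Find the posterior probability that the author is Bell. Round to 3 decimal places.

0.052

Compute prior × likelihood for every hypothesis:
  Eyre: 0.1 × 0.02 = 0.002
  Arden: 0.8 × 0.5 = 0.4
  Bell: 0.1 × 0.22 = 0.022
Sum = 0.424.
P(Bell | evidence) = 0.022 / 0.424 ≈ 0.052.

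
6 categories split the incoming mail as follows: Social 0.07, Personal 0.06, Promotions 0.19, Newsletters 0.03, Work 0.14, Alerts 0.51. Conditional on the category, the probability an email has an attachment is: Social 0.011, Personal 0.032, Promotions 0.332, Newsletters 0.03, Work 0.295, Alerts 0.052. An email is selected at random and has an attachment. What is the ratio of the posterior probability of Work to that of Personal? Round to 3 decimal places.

Prior × likelihood for each hypothesis:
  Social: 0.07 × 0.011 = 0.00077
  Personal: 0.06 × 0.032 = 0.00192
  Promotions: 0.19 × 0.332 = 0.06308
  Newsletters: 0.03 × 0.03 = 0.0009
  Work: 0.14 × 0.295 = 0.0413
  Alerts: 0.51 × 0.052 = 0.02652
Sum = 0.13449.
The ratio is 0.0413 / 0.00192 (the normalizer cancels) = 21.510.

21.510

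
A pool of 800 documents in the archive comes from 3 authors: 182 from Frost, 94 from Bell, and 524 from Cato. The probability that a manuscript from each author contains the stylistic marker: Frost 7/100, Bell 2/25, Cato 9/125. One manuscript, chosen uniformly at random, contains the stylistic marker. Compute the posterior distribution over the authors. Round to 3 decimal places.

Frost 0.220, Bell 0.130, Cato 0.651

Unnormalized posteriors (prior × likelihood):
  Frost: 0.2275 × 0.07 = 0.015925
  Bell: 0.1175 × 0.08 = 0.0094
  Cato: 0.655 × 0.072 = 0.04716
Total = 0.072485.
P(Frost | marker) = 0.015925/0.072485 ≈ 0.220
P(Bell | marker) = 0.0094/0.072485 ≈ 0.130
P(Cato | marker) = 0.04716/0.072485 ≈ 0.651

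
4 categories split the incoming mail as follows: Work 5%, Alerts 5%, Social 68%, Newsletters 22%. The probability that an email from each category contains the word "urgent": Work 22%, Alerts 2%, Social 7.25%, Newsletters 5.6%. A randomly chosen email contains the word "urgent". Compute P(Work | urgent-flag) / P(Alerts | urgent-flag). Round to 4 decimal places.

Unnormalized posteriors (prior × likelihood):
  Work: 0.05 × 0.22 = 0.011
  Alerts: 0.05 × 0.02 = 0.001
  Social: 0.68 × 0.0725 = 0.0493
  Newsletters: 0.22 × 0.056 = 0.01232
Normalizing constant = 0.07362.
The ratio is 0.011 / 0.001 (the normalizer cancels) = 11.0000.

11.0000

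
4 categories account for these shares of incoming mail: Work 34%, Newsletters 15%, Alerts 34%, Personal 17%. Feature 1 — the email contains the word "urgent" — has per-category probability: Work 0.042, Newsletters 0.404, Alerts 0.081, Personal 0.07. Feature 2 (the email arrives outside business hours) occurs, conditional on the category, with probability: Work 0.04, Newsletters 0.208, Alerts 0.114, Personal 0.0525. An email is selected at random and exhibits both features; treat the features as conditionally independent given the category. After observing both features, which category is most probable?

Prior × likelihood for each hypothesis:
  Work: 0.34 × 0.042 × 0.04 = 0.0005712
  Newsletters: 0.15 × 0.404 × 0.208 = 0.0126048
  Alerts: 0.34 × 0.081 × 0.114 = 0.00313956
  Personal: 0.17 × 0.07 × 0.0525 = 0.00062475
Sum = 0.01694031.
Largest term belongs to Newsletters, so Newsletters is most probable.

Newsletters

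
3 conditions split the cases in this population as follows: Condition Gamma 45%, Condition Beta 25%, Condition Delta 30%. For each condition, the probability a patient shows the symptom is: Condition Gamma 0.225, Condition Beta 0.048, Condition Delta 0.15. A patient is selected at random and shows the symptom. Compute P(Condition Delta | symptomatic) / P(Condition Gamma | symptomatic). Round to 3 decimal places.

Prior × likelihood for each hypothesis:
  Condition Gamma: 0.45 × 0.225 = 0.10125
  Condition Beta: 0.25 × 0.048 = 0.012
  Condition Delta: 0.3 × 0.15 = 0.045
Sum = 0.15825.
The ratio is 0.045 / 0.10125 (the normalizer cancels) = 0.444.

0.444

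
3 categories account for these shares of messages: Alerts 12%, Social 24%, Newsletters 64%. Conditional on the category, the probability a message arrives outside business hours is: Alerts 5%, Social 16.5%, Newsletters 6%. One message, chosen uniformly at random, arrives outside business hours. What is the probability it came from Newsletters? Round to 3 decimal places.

0.457

Unnormalized posteriors (prior × likelihood):
  Alerts: 0.12 × 0.05 = 0.006
  Social: 0.24 × 0.165 = 0.0396
  Newsletters: 0.64 × 0.06 = 0.0384
Total = 0.084.
P(Newsletters | evidence) = 0.0384 / 0.084 ≈ 0.457.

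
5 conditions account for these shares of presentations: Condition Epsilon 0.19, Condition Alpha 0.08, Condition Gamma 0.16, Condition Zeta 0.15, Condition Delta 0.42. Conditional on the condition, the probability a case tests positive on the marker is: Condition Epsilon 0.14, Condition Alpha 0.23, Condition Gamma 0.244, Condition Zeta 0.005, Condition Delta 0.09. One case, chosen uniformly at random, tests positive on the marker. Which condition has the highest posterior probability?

By Bayes' rule, posterior ∝ prior × likelihood:
  Condition Epsilon: 0.19 × 0.14 = 0.0266
  Condition Alpha: 0.08 × 0.23 = 0.0184
  Condition Gamma: 0.16 × 0.244 = 0.03904
  Condition Zeta: 0.15 × 0.005 = 0.00075
  Condition Delta: 0.42 × 0.09 = 0.0378
Sum = 0.12259.
Largest term belongs to Condition Gamma, so Condition Gamma is most probable.

Condition Gamma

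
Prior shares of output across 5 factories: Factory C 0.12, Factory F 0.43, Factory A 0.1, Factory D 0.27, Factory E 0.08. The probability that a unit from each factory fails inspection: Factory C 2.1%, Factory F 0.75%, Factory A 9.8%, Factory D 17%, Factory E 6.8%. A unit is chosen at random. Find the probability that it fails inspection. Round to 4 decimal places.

0.0669

Prior × likelihood for each hypothesis:
  Factory C: 0.12 × 0.021 = 0.00252
  Factory F: 0.43 × 0.0075 = 0.003225
  Factory A: 0.1 × 0.098 = 0.0098
  Factory D: 0.27 × 0.17 = 0.0459
  Factory E: 0.08 × 0.068 = 0.00544
P(nonconforming) = 0.00252 + 0.003225 + 0.0098 + 0.0459 + 0.00544 = 0.066885 → 0.0669.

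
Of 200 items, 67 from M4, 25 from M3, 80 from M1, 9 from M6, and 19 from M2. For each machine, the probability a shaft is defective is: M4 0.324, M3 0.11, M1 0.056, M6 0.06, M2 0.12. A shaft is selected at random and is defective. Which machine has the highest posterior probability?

M4

Compute prior × likelihood for every hypothesis:
  M4: 0.335 × 0.324 = 0.10854
  M3: 0.125 × 0.11 = 0.01375
  M1: 0.4 × 0.056 = 0.0224
  M6: 0.045 × 0.06 = 0.0027
  M2: 0.095 × 0.12 = 0.0114
Sum = 0.15879.
Largest term belongs to M4, so M4 is most probable.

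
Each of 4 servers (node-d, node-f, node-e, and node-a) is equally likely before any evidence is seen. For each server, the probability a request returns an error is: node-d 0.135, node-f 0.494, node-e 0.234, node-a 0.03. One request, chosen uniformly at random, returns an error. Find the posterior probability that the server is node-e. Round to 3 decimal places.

Since the prior is uniform, the posterior is proportional to the likelihood:
  node-d: 0.135
  node-f: 0.494
  node-e: 0.234
  node-a: 0.03
Sum = 0.893.
P(node-e | evidence) = 0.234 / 0.893 ≈ 0.262.

0.262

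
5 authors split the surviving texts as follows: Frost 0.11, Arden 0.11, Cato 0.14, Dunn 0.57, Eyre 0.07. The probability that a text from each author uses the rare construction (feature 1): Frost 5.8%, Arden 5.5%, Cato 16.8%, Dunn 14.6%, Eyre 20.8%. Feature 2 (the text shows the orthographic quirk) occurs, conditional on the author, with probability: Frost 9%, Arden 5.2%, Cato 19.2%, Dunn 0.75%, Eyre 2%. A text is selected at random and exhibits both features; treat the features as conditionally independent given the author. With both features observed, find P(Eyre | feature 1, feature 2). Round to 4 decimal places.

By Bayes' rule, posterior ∝ prior × likelihood:
  Frost: 0.11 × 0.058 × 0.09 = 0.0005742
  Arden: 0.11 × 0.055 × 0.052 = 0.0003146
  Cato: 0.14 × 0.168 × 0.192 = 0.00451584
  Dunn: 0.57 × 0.146 × 0.0075 = 0.00062415
  Eyre: 0.07 × 0.208 × 0.02 = 0.0002912
Total = 0.00631999.
P(Eyre | evidence) = 0.0002912 / 0.00631999 ≈ 0.0461.

0.0461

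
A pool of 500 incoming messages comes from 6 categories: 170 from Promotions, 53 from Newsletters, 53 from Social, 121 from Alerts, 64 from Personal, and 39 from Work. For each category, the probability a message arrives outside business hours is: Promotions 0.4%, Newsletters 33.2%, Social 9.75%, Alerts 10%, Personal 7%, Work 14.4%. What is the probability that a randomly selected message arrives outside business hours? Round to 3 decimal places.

Unnormalized posteriors (prior × likelihood):
  Promotions: 0.34 × 0.004 = 0.00136
  Newsletters: 0.106 × 0.332 = 0.035192
  Social: 0.106 × 0.0975 = 0.010335
  Alerts: 0.242 × 0.1 = 0.0242
  Personal: 0.128 × 0.07 = 0.00896
  Work: 0.078 × 0.144 = 0.011232
P(off-hours) = 0.00136 + 0.035192 + 0.010335 + 0.0242 + 0.00896 + 0.011232 = 0.091279 → 0.091.

0.091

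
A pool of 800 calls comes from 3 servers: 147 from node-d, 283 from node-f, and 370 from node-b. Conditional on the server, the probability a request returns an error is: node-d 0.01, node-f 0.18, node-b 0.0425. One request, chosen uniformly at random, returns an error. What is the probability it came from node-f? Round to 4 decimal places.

0.7476

Compute prior × likelihood for every hypothesis:
  node-d: 0.18375 × 0.01 = 0.0018375
  node-f: 0.35375 × 0.18 = 0.063675
  node-b: 0.4625 × 0.0425 = 0.01965625
Total = 0.08516875.
P(node-f | evidence) = 0.063675 / 0.08516875 ≈ 0.7476.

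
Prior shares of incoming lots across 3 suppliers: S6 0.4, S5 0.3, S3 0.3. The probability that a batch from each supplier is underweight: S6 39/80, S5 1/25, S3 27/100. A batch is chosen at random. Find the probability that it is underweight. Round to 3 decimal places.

Unnormalized posteriors (prior × likelihood):
  S6: 0.4 × 0.4875 = 0.195
  S5: 0.3 × 0.04 = 0.012
  S3: 0.3 × 0.27 = 0.081
P(underweight) = 0.195 + 0.012 + 0.081 = 0.288 → 0.288.

0.288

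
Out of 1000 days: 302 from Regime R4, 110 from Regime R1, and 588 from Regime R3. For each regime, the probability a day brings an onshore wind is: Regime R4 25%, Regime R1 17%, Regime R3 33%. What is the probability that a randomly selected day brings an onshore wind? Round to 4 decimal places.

0.2882

Unnormalized posteriors (prior × likelihood):
  Regime R4: 0.302 × 0.25 = 0.0755
  Regime R1: 0.11 × 0.17 = 0.0187
  Regime R3: 0.588 × 0.33 = 0.19404
P(onshore) = 0.0755 + 0.0187 + 0.19404 = 0.28824 → 0.2882.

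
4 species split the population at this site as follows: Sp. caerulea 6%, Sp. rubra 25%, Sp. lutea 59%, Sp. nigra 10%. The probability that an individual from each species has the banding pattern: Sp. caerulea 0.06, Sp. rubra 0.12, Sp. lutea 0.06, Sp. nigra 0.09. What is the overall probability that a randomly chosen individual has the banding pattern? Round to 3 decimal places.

0.078

By Bayes' rule, posterior ∝ prior × likelihood:
  Sp. caerulea: 0.06 × 0.06 = 0.0036
  Sp. rubra: 0.25 × 0.12 = 0.03
  Sp. lutea: 0.59 × 0.06 = 0.0354
  Sp. nigra: 0.1 × 0.09 = 0.009
P(banded) = 0.0036 + 0.03 + 0.0354 + 0.009 = 0.078 → 0.078.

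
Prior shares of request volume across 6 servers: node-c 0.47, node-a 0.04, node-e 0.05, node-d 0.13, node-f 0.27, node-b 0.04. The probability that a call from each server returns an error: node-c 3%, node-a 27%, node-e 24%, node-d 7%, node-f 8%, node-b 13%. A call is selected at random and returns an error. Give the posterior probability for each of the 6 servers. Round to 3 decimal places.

node-c 0.194, node-a 0.148, node-e 0.165, node-d 0.125, node-f 0.297, node-b 0.071

Unnormalized posteriors (prior × likelihood):
  node-c: 0.47 × 0.03 = 0.0141
  node-a: 0.04 × 0.27 = 0.0108
  node-e: 0.05 × 0.24 = 0.012
  node-d: 0.13 × 0.07 = 0.0091
  node-f: 0.27 × 0.08 = 0.0216
  node-b: 0.04 × 0.13 = 0.0052
Sum = 0.0728.
P(node-c | error) = 0.0141/0.0728 ≈ 0.194
P(node-a | error) = 0.0108/0.0728 ≈ 0.148
P(node-e | error) = 0.012/0.0728 ≈ 0.165
P(node-d | error) = 0.0091/0.0728 ≈ 0.125
P(node-f | error) = 0.0216/0.0728 ≈ 0.297
P(node-b | error) = 0.0052/0.0728 ≈ 0.071
(Check: 0.194+0.148+0.165+0.125+0.297+0.071 = 1.000.)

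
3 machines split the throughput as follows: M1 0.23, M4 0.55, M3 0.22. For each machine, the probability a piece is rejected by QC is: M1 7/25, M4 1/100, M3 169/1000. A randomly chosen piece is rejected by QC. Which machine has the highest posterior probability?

M1

Compute prior × likelihood for every hypothesis:
  M1: 0.23 × 0.28 = 0.0644
  M4: 0.55 × 0.01 = 0.0055
  M3: 0.22 × 0.169 = 0.03718
Total = 0.10708.
Largest term belongs to M1, so M1 is most probable.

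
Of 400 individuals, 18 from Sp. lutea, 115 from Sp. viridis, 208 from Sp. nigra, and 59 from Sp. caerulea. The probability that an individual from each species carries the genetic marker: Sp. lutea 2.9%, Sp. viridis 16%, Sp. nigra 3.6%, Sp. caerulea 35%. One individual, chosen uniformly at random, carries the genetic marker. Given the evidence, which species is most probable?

Sp. caerulea

Compute prior × likelihood for every hypothesis:
  Sp. lutea: 0.045 × 0.029 = 0.001305
  Sp. viridis: 0.2875 × 0.16 = 0.046
  Sp. nigra: 0.52 × 0.036 = 0.01872
  Sp. caerulea: 0.1475 × 0.35 = 0.051625
Sum = 0.11765.
Largest term belongs to Sp. caerulea, so Sp. caerulea is most probable.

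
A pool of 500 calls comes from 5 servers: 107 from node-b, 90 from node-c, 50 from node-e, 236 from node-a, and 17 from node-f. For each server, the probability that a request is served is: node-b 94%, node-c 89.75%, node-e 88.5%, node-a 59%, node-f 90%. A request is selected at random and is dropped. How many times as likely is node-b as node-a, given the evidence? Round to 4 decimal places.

0.0663

Taking complements, P(dropped | each) = node-b 0.06, node-c 0.1025, node-e 0.115, node-a 0.41, node-f 0.1.
Compute prior × likelihood for every hypothesis:
  node-b: 0.214 × 0.06 = 0.01284
  node-c: 0.18 × 0.1025 = 0.01845
  node-e: 0.1 × 0.115 = 0.0115
  node-a: 0.472 × 0.41 = 0.19352
  node-f: 0.034 × 0.1 = 0.0034
Normalizing constant = 0.23971.
The ratio is 0.01284 / 0.19352 (the normalizer cancels) = 0.0663.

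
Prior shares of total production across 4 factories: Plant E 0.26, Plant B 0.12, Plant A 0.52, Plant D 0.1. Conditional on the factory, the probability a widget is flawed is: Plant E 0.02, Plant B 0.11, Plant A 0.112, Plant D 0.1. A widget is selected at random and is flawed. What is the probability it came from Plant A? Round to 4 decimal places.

0.6722

By Bayes' rule, posterior ∝ prior × likelihood:
  Plant E: 0.26 × 0.02 = 0.0052
  Plant B: 0.12 × 0.11 = 0.0132
  Plant A: 0.52 × 0.112 = 0.05824
  Plant D: 0.1 × 0.1 = 0.01
Total = 0.08664.
P(Plant A | evidence) = 0.05824 / 0.08664 ≈ 0.6722.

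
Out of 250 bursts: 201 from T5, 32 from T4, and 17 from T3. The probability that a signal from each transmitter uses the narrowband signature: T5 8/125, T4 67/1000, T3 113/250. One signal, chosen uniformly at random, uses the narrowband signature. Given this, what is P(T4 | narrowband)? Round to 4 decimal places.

Compute prior × likelihood for every hypothesis:
  T5: 0.804 × 0.064 = 0.051456
  T4: 0.128 × 0.067 = 0.008576
  T3: 0.068 × 0.452 = 0.030736
Total = 0.090768.
P(T4 | evidence) = 0.008576 / 0.090768 ≈ 0.0945.

0.0945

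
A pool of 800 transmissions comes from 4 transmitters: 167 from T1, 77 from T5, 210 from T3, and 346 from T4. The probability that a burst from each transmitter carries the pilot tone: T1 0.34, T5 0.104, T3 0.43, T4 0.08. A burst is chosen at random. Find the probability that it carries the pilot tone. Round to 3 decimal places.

0.228

Compute prior × likelihood for every hypothesis:
  T1: 0.20875 × 0.34 = 0.070975
  T5: 0.09625 × 0.104 = 0.01001
  T3: 0.2625 × 0.43 = 0.112875
  T4: 0.4325 × 0.08 = 0.0346
P(pilot) = 0.070975 + 0.01001 + 0.112875 + 0.0346 = 0.22846 → 0.228.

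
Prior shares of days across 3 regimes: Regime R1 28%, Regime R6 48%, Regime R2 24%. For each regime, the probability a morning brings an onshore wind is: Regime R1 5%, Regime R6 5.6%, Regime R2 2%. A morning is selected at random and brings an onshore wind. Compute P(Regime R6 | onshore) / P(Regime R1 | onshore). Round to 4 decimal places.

1.9200

Compute prior × likelihood for every hypothesis:
  Regime R1: 0.28 × 0.05 = 0.014
  Regime R6: 0.48 × 0.056 = 0.02688
  Regime R2: 0.24 × 0.02 = 0.0048
Total = 0.04568.
The ratio is 0.02688 / 0.014 (the normalizer cancels) = 1.9200.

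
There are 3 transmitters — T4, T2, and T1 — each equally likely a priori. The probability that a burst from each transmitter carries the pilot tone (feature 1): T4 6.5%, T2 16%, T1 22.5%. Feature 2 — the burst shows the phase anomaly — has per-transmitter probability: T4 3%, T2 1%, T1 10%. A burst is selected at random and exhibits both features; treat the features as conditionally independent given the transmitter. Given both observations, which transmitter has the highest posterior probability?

Since the prior is uniform, the posterior is proportional to the likelihood:
  T4: 0.065 × 0.03 = 0.00195
  T2: 0.16 × 0.01 = 0.0016
  T1: 0.225 × 0.1 = 0.0225
Sum = 0.02605.
Largest term belongs to T1, so T1 is most probable.

T1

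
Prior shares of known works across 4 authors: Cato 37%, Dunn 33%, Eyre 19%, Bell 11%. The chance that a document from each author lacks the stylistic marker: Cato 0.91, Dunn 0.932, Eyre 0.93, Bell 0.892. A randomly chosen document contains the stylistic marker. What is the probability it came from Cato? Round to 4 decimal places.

0.4115

Taking complements, P(marker | each) = Cato 0.09, Dunn 0.068, Eyre 0.07, Bell 0.108.
Compute prior × likelihood for every hypothesis:
  Cato: 0.37 × 0.09 = 0.0333
  Dunn: 0.33 × 0.068 = 0.02244
  Eyre: 0.19 × 0.07 = 0.0133
  Bell: 0.11 × 0.108 = 0.01188
Total = 0.08092.
P(Cato | evidence) = 0.0333 / 0.08092 ≈ 0.4115.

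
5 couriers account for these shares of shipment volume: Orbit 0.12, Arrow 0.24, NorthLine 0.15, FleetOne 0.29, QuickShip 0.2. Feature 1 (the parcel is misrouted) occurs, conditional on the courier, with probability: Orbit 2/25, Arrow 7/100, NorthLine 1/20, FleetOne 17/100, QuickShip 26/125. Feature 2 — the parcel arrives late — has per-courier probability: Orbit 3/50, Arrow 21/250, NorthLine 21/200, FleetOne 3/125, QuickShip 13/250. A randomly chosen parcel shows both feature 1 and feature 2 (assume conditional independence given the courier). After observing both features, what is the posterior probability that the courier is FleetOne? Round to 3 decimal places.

0.193

Unnormalized posteriors (prior × likelihood):
  Orbit: 0.12 × 0.08 × 0.06 = 0.000576
  Arrow: 0.24 × 0.07 × 0.084 = 0.0014112
  NorthLine: 0.15 × 0.05 × 0.105 = 0.0007875
  FleetOne: 0.29 × 0.17 × 0.024 = 0.0011832
  QuickShip: 0.2 × 0.208 × 0.052 = 0.0021632
Normalizing constant = 0.0061211.
P(FleetOne | evidence) = 0.0011832 / 0.0061211 ≈ 0.193.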